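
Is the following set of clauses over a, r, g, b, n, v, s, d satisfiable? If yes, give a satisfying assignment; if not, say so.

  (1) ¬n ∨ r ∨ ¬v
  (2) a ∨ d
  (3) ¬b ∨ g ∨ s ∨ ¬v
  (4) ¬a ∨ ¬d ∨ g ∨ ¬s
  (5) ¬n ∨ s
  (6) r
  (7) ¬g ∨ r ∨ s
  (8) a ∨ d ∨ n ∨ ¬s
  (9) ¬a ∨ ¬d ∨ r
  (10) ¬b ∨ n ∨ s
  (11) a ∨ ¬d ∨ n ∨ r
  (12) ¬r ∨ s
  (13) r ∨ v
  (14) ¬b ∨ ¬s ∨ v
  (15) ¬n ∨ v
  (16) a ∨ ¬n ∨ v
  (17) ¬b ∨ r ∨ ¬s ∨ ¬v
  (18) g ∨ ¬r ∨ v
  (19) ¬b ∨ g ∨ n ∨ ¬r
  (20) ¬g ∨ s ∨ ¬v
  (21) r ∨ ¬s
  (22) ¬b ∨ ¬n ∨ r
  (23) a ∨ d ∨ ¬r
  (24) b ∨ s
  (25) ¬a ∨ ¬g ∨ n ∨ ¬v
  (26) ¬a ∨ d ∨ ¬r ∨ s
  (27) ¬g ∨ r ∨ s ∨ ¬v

Unit clause (r) forces r = True.
In (¬r ∨ s) only s is left, so s = True.
Set a = False.
  then (a ∨ d) forces d = True.
Set g = True.
Set b = False.
Set n = True.
  then (¬n ∨ v) forces v = True.
All clauses satisfied.

a = False, r = True, g = True, b = False, n = True, v = True, s = True, d = True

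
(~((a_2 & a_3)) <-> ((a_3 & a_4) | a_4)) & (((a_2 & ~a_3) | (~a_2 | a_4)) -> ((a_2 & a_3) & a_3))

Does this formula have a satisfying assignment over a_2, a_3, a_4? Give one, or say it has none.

a_2: True, a_3: True, a_4: False

  ~((a_2 & a_3)) <-> ((a_3 & a_4) | a_4) = True
    ~((a_2 & a_3)) = False
      a_2 & a_3 = True
    (a_3 & a_4) | a_4 = False
      a_3 & a_4 = False
  ((a_2 & ~a_3) | (~a_2 | a_4)) -> ((a_2 & a_3) & a_3) = True
    (a_2 & ~a_3) | (~a_2 | a_4) = False
      a_2 & ~a_3 = False
        ~a_3 = False
      ~a_2 | a_4 = False
        ~a_2 = False
    (a_2 & a_3) & a_3 = True
      a_2 & a_3 = True
Both conjuncts True, so the formula holds.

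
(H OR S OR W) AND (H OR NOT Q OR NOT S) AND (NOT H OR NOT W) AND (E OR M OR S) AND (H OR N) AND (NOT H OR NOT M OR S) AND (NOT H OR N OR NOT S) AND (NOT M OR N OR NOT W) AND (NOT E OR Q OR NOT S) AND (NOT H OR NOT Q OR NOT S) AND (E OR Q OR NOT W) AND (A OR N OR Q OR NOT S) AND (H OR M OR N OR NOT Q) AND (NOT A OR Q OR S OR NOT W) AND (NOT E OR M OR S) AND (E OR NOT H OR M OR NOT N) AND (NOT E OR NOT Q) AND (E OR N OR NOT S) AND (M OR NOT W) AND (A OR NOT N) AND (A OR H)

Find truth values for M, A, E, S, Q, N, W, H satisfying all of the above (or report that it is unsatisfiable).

Set M = True.
Set A = True.
Try E = True:
  (NOT E OR NOT Q) forces Q = False.
  (NOT E OR Q OR NOT S) forces S = False.
  (NOT H OR NOT M OR S) forces H = False.
  (H OR S OR W) forces W = True.
  clause (NOT A OR Q OR S OR NOT W) is falsified — backtrack.
So E = False.
Set S = False.
  then (NOT H OR NOT M OR S) forces H = False.
  then (H OR S OR W) forces W = True.
  then (H OR N) forces N = True.
  then (E OR Q OR NOT W) forces Q = True.
All clauses satisfied.

M=T; A=T; E=F; S=F; Q=T; N=T; W=T; H=F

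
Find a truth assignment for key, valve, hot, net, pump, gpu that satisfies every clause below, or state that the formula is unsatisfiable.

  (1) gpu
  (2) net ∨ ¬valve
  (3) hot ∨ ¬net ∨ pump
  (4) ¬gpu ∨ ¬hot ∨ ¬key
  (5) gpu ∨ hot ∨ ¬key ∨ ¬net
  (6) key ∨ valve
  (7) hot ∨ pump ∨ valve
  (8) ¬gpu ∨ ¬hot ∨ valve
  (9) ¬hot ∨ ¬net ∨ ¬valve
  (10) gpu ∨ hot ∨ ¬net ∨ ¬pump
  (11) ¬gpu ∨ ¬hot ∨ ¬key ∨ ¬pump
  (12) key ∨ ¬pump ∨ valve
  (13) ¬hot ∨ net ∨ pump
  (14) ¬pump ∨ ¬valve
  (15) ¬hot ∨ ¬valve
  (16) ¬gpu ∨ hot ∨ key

key: True, valve: False, hot: False, net: True, pump: True, gpu: True

Unit clause (gpu) forces gpu = True.
Try key = False:
  (key ∨ valve) forces valve = True.
  (net ∨ ¬valve) forces net = True.
  (¬hot ∨ ¬net ∨ ¬valve) forces hot = False.
  clause (¬gpu ∨ hot ∨ key) is falsified — backtrack.
So key = True.
  then (¬gpu ∨ ¬hot ∨ ¬key) forces hot = False.
Try valve = True:
  (net ∨ ¬valve) forces net = True.
  (hot ∨ ¬net ∨ pump) forces pump = True.
  clause (¬pump ∨ ¬valve) is falsified — backtrack.
So valve = False.
  then (hot ∨ pump ∨ valve) forces pump = True.
Set net = True.
All clauses satisfied.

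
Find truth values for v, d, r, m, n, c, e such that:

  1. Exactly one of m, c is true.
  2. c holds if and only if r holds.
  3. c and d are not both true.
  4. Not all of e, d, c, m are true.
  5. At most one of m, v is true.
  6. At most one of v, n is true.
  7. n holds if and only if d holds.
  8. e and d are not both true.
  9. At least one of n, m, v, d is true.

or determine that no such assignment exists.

v=F, d=T, r=F, m=T, n=T, c=F, e=F

  (1) {m, c}: 1 true — exactly one ✓
  (2) c=F, r=F — same ✓
  (3) c=F, d=T — not both ✓
  (4) {e, d, c, m}: 2/4 true — not all ✓
  (5) {m, v}: 1 true — at most one ✓
  (6) {v, n}: 1 true — at most one ✓
  (7) n=T, d=T — same ✓
  (8) e=F, d=T — not both ✓
  (9) {n, m, v, d}: 3 true — at least one ✓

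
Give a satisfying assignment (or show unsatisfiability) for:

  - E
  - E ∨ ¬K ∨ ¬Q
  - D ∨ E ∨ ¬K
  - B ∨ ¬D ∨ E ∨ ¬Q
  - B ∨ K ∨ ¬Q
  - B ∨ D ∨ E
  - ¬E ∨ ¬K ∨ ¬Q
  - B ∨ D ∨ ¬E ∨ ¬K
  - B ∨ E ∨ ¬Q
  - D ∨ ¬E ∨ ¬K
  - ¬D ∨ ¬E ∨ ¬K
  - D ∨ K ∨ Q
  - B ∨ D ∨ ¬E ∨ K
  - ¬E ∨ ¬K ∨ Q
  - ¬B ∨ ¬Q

K = False; E = True; D = True; Q = False; B = False

Unit clause (E) forces E = True.
Try K = True:
  (¬E ∨ ¬K ∨ ¬Q) forces Q = False.
  clause (¬E ∨ ¬K ∨ Q) is falsified — backtrack.
So K = False.
Set D = True.
Try Q = True:
  (B ∨ K ∨ ¬Q) forces B = True.
  clause (¬B ∨ ¬Q) is falsified — backtrack.
So Q = False.
Set B = False.
All clauses satisfied.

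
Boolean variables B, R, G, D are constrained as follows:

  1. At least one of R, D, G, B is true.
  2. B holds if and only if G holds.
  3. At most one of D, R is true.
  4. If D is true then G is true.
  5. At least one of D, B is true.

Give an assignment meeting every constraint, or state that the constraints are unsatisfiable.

B=T; R=T; G=T; D=F

  (1) {R, D, G, B}: 3 true — at least one ✓
  (2) B=T, G=T — same ✓
  (3) {D, R}: 1 true — at most one ✓
  (4) D=F ⇒ G: vacuous ✓
  (5) {D, B}: 1 true — at least one ✓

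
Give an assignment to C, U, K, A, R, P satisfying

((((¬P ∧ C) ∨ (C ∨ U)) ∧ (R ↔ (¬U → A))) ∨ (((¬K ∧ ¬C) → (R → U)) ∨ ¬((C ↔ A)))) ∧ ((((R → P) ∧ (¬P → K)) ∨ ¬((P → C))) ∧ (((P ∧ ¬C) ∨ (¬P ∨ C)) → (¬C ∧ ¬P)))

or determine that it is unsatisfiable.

C = False, U = False, K = True, A = True, R = False, P = False

  (((¬P ∧ C) ∨ (C ∨ U)) ∧ (R ↔ (¬U → A))) ∨ (((¬K ∧ ¬C) → (R → U)) ∨ ¬((C ↔ A))) = True
    ((¬P ∧ C) ∨ (C ∨ U)) ∧ (R ↔ (¬U → A)) = False
      (¬P ∧ C) ∨ (C ∨ U) = False
        ¬P ∧ C = False
          ¬P = True
        C ∨ U = False
      R ↔ (¬U → A) = False
        ¬U → A = True
          ¬U = True
    ((¬K ∧ ¬C) → (R → U)) ∨ ¬((C ↔ A)) = True
      (¬K ∧ ¬C) → (R → U) = True
        ¬K ∧ ¬C = False
          ¬K = False
          ¬C = True
        R → U = True
      ¬((C ↔ A)) = True
        C ↔ A = False
  (((R → P) ∧ (¬P → K)) ∨ ¬((P → C))) ∧ (((P ∧ ¬C) ∨ (¬P ∨ C)) → (¬C ∧ ¬P)) = True
    ((R → P) ∧ (¬P → K)) ∨ ¬((P → C)) = True
      (R → P) ∧ (¬P → K) = True
        R → P = True
        ¬P → K = True
          ¬P = True
      ¬((P → C)) = False
        P → C = True
    ((P ∧ ¬C) ∨ (¬P ∨ C)) → (¬C ∧ ¬P) = True
      (P ∧ ¬C) ∨ (¬P ∨ C) = True
        P ∧ ¬C = False
          ¬C = True
        ¬P ∨ C = True
          ¬P = True
      ¬C ∧ ¬P = True
        ¬C = True
        ¬P = True
Both conjuncts True, so the formula holds.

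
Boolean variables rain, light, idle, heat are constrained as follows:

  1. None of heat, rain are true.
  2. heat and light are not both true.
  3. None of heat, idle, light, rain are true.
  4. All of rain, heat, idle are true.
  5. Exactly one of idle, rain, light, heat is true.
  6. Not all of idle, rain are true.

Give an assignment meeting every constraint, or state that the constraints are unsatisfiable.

UNSATISFIABLE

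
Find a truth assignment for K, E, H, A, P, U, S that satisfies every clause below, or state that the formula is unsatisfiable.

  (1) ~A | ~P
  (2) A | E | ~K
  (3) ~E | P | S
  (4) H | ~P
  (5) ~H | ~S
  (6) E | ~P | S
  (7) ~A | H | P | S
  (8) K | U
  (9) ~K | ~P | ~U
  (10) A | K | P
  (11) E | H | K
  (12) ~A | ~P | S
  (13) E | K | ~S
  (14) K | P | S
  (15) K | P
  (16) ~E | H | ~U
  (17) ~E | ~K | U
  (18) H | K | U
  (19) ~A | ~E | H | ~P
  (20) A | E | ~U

Set K = True.
Try E = True:
  (~E | ~K | U) forces U = True.
  (~K | ~P | ~U) forces P = False.
  (~E | P | S) forces S = True.
  (~H | ~S) forces H = False.
  clause (~E | H | ~U) is falsified — backtrack.
So E = False.
  then (A | E | ~K) forces A = True.
  then (~A | ~P) forces P = False.
Set H = True.
  then (~H | ~S) forces S = False.
Set U = False.
All clauses satisfied.

K = True, E = False, H = True, A = True, P = False, U = False, S = False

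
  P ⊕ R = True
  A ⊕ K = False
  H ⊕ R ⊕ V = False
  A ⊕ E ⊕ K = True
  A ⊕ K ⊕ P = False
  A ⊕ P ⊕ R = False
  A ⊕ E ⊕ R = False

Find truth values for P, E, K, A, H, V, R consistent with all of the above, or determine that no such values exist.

Adding constraints 4, 5, 6, 7 mod 2: every variable appears an even number of times on the left, so the left side is 0.
But the right sides sum to 1 (mod 2). 0 ≠ 1 — the system is inconsistent.

The formula is unsatisfiable.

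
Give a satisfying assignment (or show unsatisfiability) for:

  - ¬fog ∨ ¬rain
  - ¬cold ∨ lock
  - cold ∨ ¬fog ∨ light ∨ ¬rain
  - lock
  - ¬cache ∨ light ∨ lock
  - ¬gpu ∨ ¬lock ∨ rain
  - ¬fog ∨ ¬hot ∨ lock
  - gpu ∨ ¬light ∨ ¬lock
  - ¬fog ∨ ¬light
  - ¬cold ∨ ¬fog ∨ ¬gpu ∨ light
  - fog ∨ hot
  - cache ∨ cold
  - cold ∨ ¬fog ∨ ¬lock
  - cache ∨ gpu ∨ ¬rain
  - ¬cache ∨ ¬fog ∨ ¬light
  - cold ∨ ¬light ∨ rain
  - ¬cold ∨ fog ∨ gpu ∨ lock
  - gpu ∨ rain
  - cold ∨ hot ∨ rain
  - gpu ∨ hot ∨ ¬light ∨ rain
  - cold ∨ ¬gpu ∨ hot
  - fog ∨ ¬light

lock: True, fog: False, cache: True, gpu: True, cold: True, hot: True, rain: True, light: False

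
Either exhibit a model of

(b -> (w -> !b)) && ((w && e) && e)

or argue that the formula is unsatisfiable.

b=F; w=T; e=T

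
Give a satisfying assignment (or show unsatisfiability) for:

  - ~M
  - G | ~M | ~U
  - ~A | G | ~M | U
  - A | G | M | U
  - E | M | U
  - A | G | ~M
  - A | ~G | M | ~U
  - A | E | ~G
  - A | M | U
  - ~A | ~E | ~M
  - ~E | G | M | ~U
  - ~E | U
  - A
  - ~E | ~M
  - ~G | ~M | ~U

A=T, U=T, M=F, G=F, E=F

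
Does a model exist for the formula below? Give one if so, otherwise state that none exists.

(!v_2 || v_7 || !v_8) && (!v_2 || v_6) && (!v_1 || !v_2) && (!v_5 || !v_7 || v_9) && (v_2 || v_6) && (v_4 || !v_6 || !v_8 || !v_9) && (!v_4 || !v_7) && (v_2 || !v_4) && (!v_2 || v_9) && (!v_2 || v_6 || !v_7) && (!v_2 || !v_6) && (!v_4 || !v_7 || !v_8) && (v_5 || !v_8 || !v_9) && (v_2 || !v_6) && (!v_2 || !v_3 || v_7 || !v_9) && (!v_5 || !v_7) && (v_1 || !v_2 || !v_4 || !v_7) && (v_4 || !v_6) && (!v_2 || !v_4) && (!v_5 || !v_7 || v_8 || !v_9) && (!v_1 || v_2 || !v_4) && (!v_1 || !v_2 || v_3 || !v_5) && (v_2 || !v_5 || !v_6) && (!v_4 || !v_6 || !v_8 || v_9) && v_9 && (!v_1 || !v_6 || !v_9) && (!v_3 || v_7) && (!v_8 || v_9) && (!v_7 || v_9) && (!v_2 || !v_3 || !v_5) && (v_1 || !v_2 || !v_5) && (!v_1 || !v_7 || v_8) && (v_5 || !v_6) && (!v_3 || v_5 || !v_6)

Case v_2 = True:
  (!v_2 || v_6) forces v_6 = True.
  Clause (!v_2 || !v_6) is falsified — contradiction.
Case v_2 = False:
  (v_2 || v_6) forces v_6 = True.
  Clause (v_2 || !v_6) is falsified — contradiction.
Both cases fail, so the formula is unsatisfiable.

UNSATISFIABLE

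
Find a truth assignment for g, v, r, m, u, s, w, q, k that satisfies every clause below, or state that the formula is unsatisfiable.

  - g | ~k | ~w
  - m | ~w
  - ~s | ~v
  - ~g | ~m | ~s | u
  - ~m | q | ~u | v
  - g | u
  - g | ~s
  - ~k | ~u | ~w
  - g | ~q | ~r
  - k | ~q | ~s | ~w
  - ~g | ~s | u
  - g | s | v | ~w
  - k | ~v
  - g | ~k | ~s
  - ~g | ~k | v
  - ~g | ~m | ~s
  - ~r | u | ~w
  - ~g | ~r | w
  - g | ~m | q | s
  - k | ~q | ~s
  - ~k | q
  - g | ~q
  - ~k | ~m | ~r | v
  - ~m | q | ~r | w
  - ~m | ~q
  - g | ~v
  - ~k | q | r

g = False; v = False; r = True; m = False; u = True; s = False; w = False; q = False; k = False

Set g = False.
  then (g | u) forces u = True.
  then (g | ~s) forces s = False.
  then (g | ~q) forces q = False.
  then (g | ~v) forces v = False.
  then (~m | q | ~u | v) forces m = False.
  then (g | s | v | ~w) forces w = False.
  then (~k | q) forces k = False.
Set r = True.
All clauses satisfied.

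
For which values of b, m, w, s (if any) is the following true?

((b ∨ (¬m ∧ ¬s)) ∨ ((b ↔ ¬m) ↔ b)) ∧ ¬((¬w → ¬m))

b = True, m = True, w = False, s = True

  (b ∨ (¬m ∧ ¬s)) ∨ ((b ↔ ¬m) ↔ b) = True
    b ∨ (¬m ∧ ¬s) = True
      ¬m ∧ ¬s = False
        ¬m = False
        ¬s = False
    (b ↔ ¬m) ↔ b = False
      b ↔ ¬m = False
        ¬m = False
  ¬((¬w → ¬m)) = True
    ¬w → ¬m = False
      ¬w = True
      ¬m = False
Both conjuncts True, so the formula holds.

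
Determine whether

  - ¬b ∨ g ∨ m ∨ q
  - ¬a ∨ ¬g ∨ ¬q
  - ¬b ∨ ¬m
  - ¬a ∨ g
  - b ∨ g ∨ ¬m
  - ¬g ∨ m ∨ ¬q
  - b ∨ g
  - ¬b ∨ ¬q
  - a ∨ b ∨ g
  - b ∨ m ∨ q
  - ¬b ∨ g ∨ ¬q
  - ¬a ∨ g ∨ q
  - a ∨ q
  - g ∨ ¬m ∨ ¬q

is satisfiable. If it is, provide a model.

Set a = False.
  then (a ∨ q) forces q = True.
  then (¬b ∨ ¬q) forces b = False.
  then (a ∨ b ∨ g) forces g = True.
  then (¬g ∨ m ∨ ¬q) forces m = True.
All clauses satisfied.

a=F, g=T, b=F, m=T, q=T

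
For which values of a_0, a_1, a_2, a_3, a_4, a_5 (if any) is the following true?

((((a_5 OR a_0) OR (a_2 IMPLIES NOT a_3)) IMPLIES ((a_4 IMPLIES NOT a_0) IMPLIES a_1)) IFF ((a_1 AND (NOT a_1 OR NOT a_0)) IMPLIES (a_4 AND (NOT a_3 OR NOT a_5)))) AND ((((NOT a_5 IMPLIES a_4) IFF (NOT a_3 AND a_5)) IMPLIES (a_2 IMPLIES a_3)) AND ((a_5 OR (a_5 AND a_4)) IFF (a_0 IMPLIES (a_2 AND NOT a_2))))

a_0 = True, a_1 = False, a_2 = True, a_3 = False, a_4 = True, a_5 = False

  (((a_5 OR a_0) OR (a_2 IMPLIES NOT a_3)) IMPLIES ((a_4 IMPLIES NOT a_0) IMPLIES a_1)) IFF ((a_1 AND (NOT a_1 OR NOT a_0)) IMPLIES (a_4 AND (NOT a_3 OR NOT a_5))) = True
    ((a_5 OR a_0) OR (a_2 IMPLIES NOT a_3)) IMPLIES ((a_4 IMPLIES NOT a_0) IMPLIES a_1) = True
      (a_5 OR a_0) OR (a_2 IMPLIES NOT a_3) = True
        a_5 OR a_0 = True
        a_2 IMPLIES NOT a_3 = True
          NOT a_3 = True
      (a_4 IMPLIES NOT a_0) IMPLIES a_1 = True
        a_4 IMPLIES NOT a_0 = False
          NOT a_0 = False
    (a_1 AND (NOT a_1 OR NOT a_0)) IMPLIES (a_4 AND (NOT a_3 OR NOT a_5)) = True
      a_1 AND (NOT a_1 OR NOT a_0) = False
        NOT a_1 OR NOT a_0 = True
          NOT a_1 = True
          NOT a_0 = False
      a_4 AND (NOT a_3 OR NOT a_5) = True
        NOT a_3 OR NOT a_5 = True
          NOT a_3 = True
          NOT a_5 = True
  (((NOT a_5 IMPLIES a_4) IFF (NOT a_3 AND a_5)) IMPLIES (a_2 IMPLIES a_3)) AND ((a_5 OR (a_5 AND a_4)) IFF (a_0 IMPLIES (a_2 AND NOT a_2))) = True
    ((NOT a_5 IMPLIES a_4) IFF (NOT a_3 AND a_5)) IMPLIES (a_2 IMPLIES a_3) = True
      (NOT a_5 IMPLIES a_4) IFF (NOT a_3 AND a_5) = False
        NOT a_5 IMPLIES a_4 = True
          NOT a_5 = True
        NOT a_3 AND a_5 = False
          NOT a_3 = True
      a_2 IMPLIES a_3 = False
    (a_5 OR (a_5 AND a_4)) IFF (a_0 IMPLIES (a_2 AND NOT a_2)) = True
      a_5 OR (a_5 AND a_4) = False
        a_5 AND a_4 = False
      a_0 IMPLIES (a_2 AND NOT a_2) = False
        a_2 AND NOT a_2 = False
          NOT a_2 = False
Both conjuncts True, so the formula holds.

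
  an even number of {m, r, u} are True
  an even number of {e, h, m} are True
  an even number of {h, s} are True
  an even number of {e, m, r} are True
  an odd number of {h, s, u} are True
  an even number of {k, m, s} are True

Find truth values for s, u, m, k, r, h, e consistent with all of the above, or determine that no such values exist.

s=F, u=T, m=T, k=T, r=F, h=F, e=T

{m, r, u}: 2 true → even ✓
{e, h, m}: 2 true → even ✓
{h, s}: 0 true → even ✓
{e, m, r}: 2 true → even ✓
{h, s, u}: 1 true → odd ✓
{k, m, s}: 2 true → even ✓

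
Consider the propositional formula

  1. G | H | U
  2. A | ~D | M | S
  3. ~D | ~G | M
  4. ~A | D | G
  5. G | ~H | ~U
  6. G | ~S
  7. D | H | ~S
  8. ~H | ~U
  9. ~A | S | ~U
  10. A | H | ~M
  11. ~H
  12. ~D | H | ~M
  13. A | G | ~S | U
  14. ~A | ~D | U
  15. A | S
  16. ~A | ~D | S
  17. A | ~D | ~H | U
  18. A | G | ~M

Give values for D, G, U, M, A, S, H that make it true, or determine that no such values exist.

Unit clause (~H) forces H = False.
Set D = False.
  then (D | H | ~S) forces S = False.
  then (A | S) forces A = True.
  then (~A | D | G) forces G = True.
  then (~A | S | ~U) forces U = False.
Set M = False.
All clauses satisfied.

D = False, G = True, U = False, M = False, A = True, S = False, H = False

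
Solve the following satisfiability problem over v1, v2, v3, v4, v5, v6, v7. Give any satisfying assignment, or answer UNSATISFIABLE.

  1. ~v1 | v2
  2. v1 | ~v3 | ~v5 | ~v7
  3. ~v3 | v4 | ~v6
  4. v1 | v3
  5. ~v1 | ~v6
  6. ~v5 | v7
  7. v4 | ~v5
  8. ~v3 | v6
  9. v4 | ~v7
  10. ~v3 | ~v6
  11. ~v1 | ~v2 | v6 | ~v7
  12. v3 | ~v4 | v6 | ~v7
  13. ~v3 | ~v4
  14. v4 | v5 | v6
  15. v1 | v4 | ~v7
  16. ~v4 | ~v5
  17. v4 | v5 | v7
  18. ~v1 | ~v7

Try v1 = False:
  (v1 | v3) forces v3 = True.
  (~v3 | v6) forces v6 = True.
  clause (~v3 | ~v6) is falsified — backtrack.
So v1 = True.
  then (~v1 | v2) forces v2 = True.
  then (~v1 | ~v6) forces v6 = False.
  then (~v3 | v6) forces v3 = False.
  then (~v1 | ~v2 | v6 | ~v7) forces v7 = False.
  then (~v5 | v7) forces v5 = False.
  then (v4 | v5 | v6) forces v4 = True.
All clauses satisfied.

v1 = True, v2 = True, v3 = False, v4 = True, v5 = False, v6 = False, v7 = False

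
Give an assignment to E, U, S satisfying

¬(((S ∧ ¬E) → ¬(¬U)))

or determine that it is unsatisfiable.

E=F; U=F; S=T

  ¬(((S ∧ ¬E) → ¬(¬U))) = True
    (S ∧ ¬E) → ¬(¬U) = False
      S ∧ ¬E = True
        ¬E = True
      ¬(¬U) = False
        ¬U = True
The formula evaluates to True.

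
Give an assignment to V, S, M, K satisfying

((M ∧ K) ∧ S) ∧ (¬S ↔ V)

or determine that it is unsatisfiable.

V: False, S: True, M: True, K: True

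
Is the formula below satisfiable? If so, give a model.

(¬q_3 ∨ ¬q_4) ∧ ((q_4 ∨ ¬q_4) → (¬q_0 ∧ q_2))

q_0=F, q_2=T, q_3=F, q_4=F

  ¬q_3 ∨ ¬q_4 = True
    ¬q_3 = True
    ¬q_4 = True
  (q_4 ∨ ¬q_4) → (¬q_0 ∧ q_2) = True
    q_4 ∨ ¬q_4 = True
      ¬q_4 = True
    ¬q_0 ∧ q_2 = True
      ¬q_0 = True
Both conjuncts True, so the formula holds.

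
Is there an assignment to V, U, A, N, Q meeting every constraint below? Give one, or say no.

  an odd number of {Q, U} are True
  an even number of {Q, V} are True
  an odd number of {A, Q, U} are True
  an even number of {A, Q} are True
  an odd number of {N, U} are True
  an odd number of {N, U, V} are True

V = False, U = True, A = False, N = False, Q = False

{Q, U}: 1 true → odd ✓
{Q, V}: 0 true → even ✓
{A, Q, U}: 1 true → odd ✓
{A, Q}: 0 true → even ✓
{N, U}: 1 true → odd ✓
{N, U, V}: 1 true → odd ✓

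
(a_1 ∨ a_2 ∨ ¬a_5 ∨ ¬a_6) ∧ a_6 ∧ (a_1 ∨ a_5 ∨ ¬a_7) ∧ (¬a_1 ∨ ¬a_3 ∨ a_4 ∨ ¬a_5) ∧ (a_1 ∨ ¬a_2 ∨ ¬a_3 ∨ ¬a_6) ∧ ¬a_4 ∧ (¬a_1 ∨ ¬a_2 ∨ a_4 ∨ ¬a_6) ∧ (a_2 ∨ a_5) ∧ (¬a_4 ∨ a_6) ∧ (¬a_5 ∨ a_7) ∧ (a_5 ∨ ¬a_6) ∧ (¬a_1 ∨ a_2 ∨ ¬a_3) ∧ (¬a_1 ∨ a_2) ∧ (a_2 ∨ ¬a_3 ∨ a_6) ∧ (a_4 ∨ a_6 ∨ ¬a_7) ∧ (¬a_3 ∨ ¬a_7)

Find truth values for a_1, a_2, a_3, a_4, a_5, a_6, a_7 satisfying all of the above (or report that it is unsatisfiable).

Unit clause (a_6) forces a_6 = True.
Unit clause (¬a_4) forces a_4 = False.
In (a_5 ∨ ¬a_6) only a_5 is left, so a_5 = True.
In (¬a_5 ∨ a_7) only a_7 is left, so a_7 = True.
In (¬a_3 ∨ ¬a_7) only ¬a_3 is left, so a_3 = False.
Try a_1 = True:
  (¬a_1 ∨ ¬a_2 ∨ a_4 ∨ ¬a_6) forces a_2 = False.
  clause (¬a_1 ∨ a_2) is falsified — backtrack.
So a_1 = False.
  then (a_1 ∨ a_2 ∨ ¬a_5 ∨ ¬a_6) forces a_2 = True.
All clauses satisfied.

a_1=F, a_2=T, a_3=F, a_4=F, a_5=T, a_6=T, a_7=T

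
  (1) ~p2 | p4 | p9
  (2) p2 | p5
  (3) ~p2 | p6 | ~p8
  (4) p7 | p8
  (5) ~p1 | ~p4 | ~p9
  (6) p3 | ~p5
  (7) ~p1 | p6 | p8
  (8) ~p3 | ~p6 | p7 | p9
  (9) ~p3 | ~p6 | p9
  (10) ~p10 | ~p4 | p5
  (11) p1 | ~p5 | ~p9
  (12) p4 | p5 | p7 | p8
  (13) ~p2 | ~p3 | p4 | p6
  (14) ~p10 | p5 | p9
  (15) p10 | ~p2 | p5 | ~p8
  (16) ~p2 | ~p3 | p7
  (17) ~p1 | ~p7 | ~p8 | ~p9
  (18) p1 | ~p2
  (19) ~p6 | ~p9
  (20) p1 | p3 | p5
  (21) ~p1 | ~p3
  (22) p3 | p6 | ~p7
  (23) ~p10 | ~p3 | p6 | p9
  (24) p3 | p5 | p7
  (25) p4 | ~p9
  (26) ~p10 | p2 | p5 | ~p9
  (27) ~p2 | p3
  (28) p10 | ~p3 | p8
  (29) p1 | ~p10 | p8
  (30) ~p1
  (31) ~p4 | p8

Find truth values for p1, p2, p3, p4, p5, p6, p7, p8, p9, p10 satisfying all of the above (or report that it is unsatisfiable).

Unit clause (~p1) forces p1 = False.
In (p1 | ~p2) only ~p2 is left, so p2 = False.
In (p2 | p5) only p5 is left, so p5 = True.
In (p3 | ~p5) only p3 is left, so p3 = True.
In (p1 | ~p5 | ~p9) only ~p9 is left, so p9 = False.
In (~p3 | ~p6 | p9) only ~p6 is left, so p6 = False.
In (~p10 | ~p3 | p6 | p9) only ~p10 is left, so p10 = False.
In (p10 | ~p3 | p8) only p8 is left, so p8 = True.
Set p4 = False.
Set p7 = True.
All clauses satisfied.

p1 = False, p2 = False, p3 = True, p4 = False, p5 = True, p6 = False, p7 = True, p8 = True, p9 = False, p10 = False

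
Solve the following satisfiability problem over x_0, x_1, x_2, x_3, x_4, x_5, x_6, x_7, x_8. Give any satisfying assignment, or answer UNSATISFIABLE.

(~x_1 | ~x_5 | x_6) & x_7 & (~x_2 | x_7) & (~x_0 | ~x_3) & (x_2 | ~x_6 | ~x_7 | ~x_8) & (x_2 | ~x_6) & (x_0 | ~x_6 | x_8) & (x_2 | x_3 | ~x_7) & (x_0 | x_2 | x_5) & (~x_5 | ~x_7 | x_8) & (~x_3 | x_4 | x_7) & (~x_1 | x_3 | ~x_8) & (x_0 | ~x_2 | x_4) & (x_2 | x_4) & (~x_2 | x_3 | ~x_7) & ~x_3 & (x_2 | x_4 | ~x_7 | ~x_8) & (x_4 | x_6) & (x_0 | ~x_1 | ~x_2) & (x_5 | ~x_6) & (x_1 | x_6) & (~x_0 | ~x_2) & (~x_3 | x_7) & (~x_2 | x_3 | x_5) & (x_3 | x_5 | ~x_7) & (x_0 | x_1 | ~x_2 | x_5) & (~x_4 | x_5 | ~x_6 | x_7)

Unsatisfiable

Case x_3 = True:
  Clause (~x_3) is falsified — contradiction.
Case x_3 = False:
  (x_7) forces x_7 = True.
  (x_2 | x_3 | ~x_7) forces x_2 = True.
  Clause (~x_2 | x_3 | ~x_7) is falsified — contradiction.
Both cases fail, so the formula is unsatisfiable.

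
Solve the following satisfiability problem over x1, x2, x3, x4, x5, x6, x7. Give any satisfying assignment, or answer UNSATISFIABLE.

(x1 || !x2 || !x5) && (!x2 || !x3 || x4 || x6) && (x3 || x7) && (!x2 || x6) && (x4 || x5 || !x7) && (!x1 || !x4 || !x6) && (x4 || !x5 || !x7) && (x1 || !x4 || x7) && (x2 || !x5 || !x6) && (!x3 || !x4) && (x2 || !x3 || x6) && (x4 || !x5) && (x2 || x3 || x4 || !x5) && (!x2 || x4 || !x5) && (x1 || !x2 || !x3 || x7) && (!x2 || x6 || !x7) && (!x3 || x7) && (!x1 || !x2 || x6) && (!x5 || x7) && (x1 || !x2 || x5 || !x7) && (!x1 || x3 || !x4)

x1=F; x2=F; x3=F; x4=T; x5=F; x6=F; x7=T

Set x1 = False.
Try x2 = True:
  (x1 || !x2 || !x5) forces x5 = False.
  (!x2 || x6) forces x6 = True.
  (x1 || !x2 || x5 || !x7) forces x7 = False.
  (x3 || x7) forces x3 = True.
  clause (x1 || !x2 || !x3 || x7) is falsified — backtrack.
So x2 = False.
Try x3 = True:
  (!x3 || !x4) forces x4 = False.
  (x2 || !x3 || x6) forces x6 = True.
  (x2 || !x5 || !x6) forces x5 = False.
  (x4 || x5 || !x7) forces x7 = False.
  clause (!x3 || x7) is falsified — backtrack.
So x3 = False.
  then (x3 || x7) forces x7 = True.
Set x4 = True.
Set x5 = False.
Set x6 = False.
All clauses satisfied.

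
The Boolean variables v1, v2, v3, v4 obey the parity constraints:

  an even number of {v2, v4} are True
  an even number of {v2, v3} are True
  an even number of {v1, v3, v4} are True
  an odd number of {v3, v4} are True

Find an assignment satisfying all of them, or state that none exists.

Adding constraints 1, 2, 4 mod 2: every variable appears an even number of times on the left, so the left side is 0.
But the right sides sum to 1 (mod 2). 0 ≠ 1 — the system is inconsistent.

Unsatisfiable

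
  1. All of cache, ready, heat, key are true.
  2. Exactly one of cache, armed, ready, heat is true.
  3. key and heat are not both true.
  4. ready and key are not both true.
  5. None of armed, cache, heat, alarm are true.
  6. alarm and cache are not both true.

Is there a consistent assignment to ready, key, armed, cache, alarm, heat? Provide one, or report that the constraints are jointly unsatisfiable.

Case cache = True:
  Constraint (5) is violated (cache=T) — contradiction.
Case cache = False:
  Constraint (1) is violated (cache=F) — contradiction.
Both cases fail — unsatisfiable.

No satisfying assignment exists.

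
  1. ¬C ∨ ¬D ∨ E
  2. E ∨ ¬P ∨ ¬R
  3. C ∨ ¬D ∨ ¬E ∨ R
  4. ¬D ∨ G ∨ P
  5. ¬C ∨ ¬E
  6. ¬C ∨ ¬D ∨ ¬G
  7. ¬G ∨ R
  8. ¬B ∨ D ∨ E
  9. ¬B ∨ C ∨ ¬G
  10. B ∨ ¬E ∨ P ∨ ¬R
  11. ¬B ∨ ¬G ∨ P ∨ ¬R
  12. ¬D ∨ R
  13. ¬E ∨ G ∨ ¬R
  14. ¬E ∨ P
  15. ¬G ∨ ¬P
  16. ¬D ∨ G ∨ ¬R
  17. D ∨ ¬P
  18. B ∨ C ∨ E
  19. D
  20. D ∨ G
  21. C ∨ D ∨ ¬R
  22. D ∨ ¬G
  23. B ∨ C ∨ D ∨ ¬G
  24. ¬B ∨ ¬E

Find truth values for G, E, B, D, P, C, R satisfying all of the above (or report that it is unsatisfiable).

The formula is unsatisfiable.

Case D = True:
  (¬D ∨ R) forces R = True.
  (¬D ∨ G ∨ ¬R) forces G = True.
  (¬C ∨ ¬D ∨ ¬G) forces C = False.
  (¬B ∨ C ∨ ¬G) forces B = False.
  (¬G ∨ ¬P) forces P = False.
  (B ∨ ¬E ∨ P ∨ ¬R) forces E = False.
  Clause (B ∨ C ∨ E) is falsified — contradiction.
Case D = False:
  Clause (D) is falsified — contradiction.
Both cases fail, so the formula is unsatisfiable.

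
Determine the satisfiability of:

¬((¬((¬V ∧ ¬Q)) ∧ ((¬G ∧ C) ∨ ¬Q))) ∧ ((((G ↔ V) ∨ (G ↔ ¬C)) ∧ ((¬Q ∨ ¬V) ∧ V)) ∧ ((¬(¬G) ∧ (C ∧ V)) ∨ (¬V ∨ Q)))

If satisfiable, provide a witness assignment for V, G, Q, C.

Case V = True: the formula simplifies to ¬(((¬G ∧ C) ∨ ¬Q)) ∧ (((G ∨ (G ↔ ¬C)) ∧ ¬Q) ∧ ((¬(¬G) ∧ C) ∨ Q)).
  Q = True: the conjunct ¬Q is False.
  Q = False: the conjunct ¬(((¬G ∧ C) ∨ ¬Q)) becomes ¬(((¬G ∧ C) ∨ True)) = False.
Case V = False: the conjunct V is False.
Both cases fail — unsatisfiable.

The formula is unsatisfiable.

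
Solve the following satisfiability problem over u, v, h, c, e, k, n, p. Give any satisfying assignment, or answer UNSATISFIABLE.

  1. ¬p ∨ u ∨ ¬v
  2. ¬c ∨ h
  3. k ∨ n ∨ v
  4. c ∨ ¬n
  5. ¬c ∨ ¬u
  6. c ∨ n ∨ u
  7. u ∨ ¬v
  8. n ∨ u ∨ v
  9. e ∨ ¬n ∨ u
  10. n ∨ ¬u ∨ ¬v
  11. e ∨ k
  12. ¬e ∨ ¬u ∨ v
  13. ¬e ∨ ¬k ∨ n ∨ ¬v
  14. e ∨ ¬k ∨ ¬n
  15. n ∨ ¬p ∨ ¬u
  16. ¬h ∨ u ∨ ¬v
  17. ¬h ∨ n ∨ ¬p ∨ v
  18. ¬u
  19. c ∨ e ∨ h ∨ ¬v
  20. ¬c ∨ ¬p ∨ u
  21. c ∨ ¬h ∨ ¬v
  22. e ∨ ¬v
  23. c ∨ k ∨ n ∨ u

u = False, v = False, h = True, c = True, e = True, k = True, n = True, p = False

Unit clause (¬u) forces u = False.
In (u ∨ ¬v) only ¬v is left, so v = False.
In (n ∨ u ∨ v) only n is left, so n = True.
In (e ∨ ¬n ∨ u) only e is left, so e = True.
In (c ∨ ¬n) only c is left, so c = True.
In (¬c ∨ ¬p ∨ u) only ¬p is left, so p = False.
In (¬c ∨ h) only h is left, so h = True.
Set k = True.
All clauses satisfied.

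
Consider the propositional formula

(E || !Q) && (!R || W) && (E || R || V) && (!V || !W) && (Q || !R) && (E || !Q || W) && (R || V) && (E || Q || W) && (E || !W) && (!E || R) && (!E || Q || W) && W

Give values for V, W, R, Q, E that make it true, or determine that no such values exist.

V=F, W=T, R=T, Q=T, E=T

Unit clause (W) forces W = True.
In (!V || !W) only !V is left, so V = False.
In (R || V) only R is left, so R = True.
In (E || !W) only E is left, so E = True.
In (Q || !R) only Q is left, so Q = True.
All clauses satisfied.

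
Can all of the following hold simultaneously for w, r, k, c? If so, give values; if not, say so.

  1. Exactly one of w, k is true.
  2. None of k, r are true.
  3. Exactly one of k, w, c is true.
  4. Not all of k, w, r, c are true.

w: True, r: False, k: False, c: False

  (1) {w, k}: 1 true — exactly one ✓
  (2) {k, r}: 0 true — none ✓
  (3) {k, w, c}: 1 true — exactly one ✓
  (4) {k, w, r, c}: 1/4 true — not all ✓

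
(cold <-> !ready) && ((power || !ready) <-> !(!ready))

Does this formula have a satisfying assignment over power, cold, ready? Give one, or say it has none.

power=T, cold=F, ready=T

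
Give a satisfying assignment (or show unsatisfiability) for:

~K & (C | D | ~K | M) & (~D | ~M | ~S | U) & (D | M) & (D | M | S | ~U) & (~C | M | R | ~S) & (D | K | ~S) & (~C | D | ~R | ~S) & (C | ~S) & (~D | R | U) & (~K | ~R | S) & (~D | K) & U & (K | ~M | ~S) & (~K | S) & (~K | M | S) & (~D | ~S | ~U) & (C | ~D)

U: True, R: False, C: True, S: False, K: False, D: False, M: True

Unit clause (~K) forces K = False.
In (~D | K) only ~D is left, so D = False.
Unit clause (U) forces U = True.
In (D | M) only M is left, so M = True.
In (D | K | ~S) only ~S is left, so S = False.
Set R = False.
Set C = True.
All clauses satisfied.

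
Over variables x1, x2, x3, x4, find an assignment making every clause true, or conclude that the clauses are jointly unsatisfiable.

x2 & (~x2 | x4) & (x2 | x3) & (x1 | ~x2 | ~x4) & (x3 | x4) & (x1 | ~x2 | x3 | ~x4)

x1 = True, x2 = True, x3 = False, x4 = True

Unit clause (x2) forces x2 = True.
In (~x2 | x4) only x4 is left, so x4 = True.
In (x1 | ~x2 | ~x4) only x1 is left, so x1 = True.
Set x3 = False.
Check each clause:
  (x2): x2 holds.
  (~x2 | x4): x4 holds.
  (x2 | x3): x2 holds.
  (x1 | ~x2 | ~x4): x1 holds.
  (x3 | x4): x4 holds.
  (x1 | ~x2 | x3 | ~x4): x1 holds.
All clauses satisfied.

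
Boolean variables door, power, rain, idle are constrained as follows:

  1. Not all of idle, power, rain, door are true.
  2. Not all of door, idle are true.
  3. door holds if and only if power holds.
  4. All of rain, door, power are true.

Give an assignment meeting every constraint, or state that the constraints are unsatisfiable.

door = True, power = True, rain = True, idle = False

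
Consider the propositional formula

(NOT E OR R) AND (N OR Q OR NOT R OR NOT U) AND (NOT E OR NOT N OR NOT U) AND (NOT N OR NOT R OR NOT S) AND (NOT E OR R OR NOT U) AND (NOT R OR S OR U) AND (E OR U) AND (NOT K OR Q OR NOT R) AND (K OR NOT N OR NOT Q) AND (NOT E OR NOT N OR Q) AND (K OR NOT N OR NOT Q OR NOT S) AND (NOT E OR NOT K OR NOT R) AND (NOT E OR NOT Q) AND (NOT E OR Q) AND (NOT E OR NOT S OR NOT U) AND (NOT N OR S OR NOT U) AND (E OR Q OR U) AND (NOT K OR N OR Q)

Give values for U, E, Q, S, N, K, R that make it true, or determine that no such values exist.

U = True, E = False, Q = True, S = False, N = False, K = False, R = False

Set U = True.
Try E = True:
  (NOT E OR R) forces R = True.
  (NOT E OR NOT N OR NOT U) forces N = False.
  (N OR Q OR NOT R OR NOT U) forces Q = True.
  clause (NOT E OR NOT Q) is falsified — backtrack.
So E = False.
Set Q = True.
Set S = False.
  then (NOT N OR S OR NOT U) forces N = False.
Set K = False.
Set R = False.
All clauses satisfied.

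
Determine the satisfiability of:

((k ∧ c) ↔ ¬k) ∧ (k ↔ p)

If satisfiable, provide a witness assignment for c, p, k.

c: False; p: True; k: True

  (k ∧ c) ↔ ¬k = True
    k ∧ c = False
    ¬k = False
  k ↔ p = True
Both conjuncts True, so the formula holds.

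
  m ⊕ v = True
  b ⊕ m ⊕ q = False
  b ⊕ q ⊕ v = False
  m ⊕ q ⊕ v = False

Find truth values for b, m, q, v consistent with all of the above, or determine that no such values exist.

Unsatisfiable

Adding constraints 1, 2, 3 mod 2: every variable appears an even number of times on the left, so the left side is 0.
But the right sides sum to 1 (mod 2). 0 ≠ 1 — the system is inconsistent.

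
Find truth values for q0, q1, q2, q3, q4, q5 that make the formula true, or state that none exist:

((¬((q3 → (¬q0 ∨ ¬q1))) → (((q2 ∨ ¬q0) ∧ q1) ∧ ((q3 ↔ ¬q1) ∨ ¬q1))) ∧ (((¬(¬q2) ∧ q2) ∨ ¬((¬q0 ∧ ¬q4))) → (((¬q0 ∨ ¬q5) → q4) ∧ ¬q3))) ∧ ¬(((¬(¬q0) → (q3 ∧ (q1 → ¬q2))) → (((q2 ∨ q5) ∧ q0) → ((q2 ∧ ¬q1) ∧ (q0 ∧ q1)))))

Case q0 = True: the formula simplifies to ((¬((q3 → ¬q1)) → ((q2 ∧ q1) ∧ ((q3 ↔ ¬q1) ∨ ¬q1))) ∧ ((¬q5 → q4) ∧ ¬q3)) ∧ ¬(((q3 ∧ (q1 → ¬q2)) → ((q2 ∨ q5) → ((q2 ∧ ¬q1) ∧ q1)))).
  q3 = True: the conjunct ¬q3 is False.
  q3 = False: the conjunct ¬(((q3 ∧ (q1 → ¬q2)) → ((q2 ∨ q5) → ((q2 ∧ ¬q1) ∧ q1)))) becomes ¬((False → ((q2 ∨ q5) → ((q2 ∧ ¬q1) ∧ q1)))) = False.
Case q0 = False: the conjunct ¬(((¬(¬q0) → (q3 ∧ (q1 → ¬q2))) → (((q2 ∨ q5) ∧ q0) → ((q2 ∧ ¬q1) ∧ (q0 ∧ q1))))) becomes ¬((True → True)) = False.
Both cases fail — unsatisfiable.

The formula is unsatisfiable.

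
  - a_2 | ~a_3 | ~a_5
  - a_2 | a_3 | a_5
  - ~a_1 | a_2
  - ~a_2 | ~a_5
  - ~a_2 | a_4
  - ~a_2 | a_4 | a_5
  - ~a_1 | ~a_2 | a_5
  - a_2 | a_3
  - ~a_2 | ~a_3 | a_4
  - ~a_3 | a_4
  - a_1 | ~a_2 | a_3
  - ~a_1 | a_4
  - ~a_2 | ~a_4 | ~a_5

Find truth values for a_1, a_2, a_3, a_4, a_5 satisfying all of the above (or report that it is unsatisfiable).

Try a_1 = True:
  (~a_1 | a_2) forces a_2 = True.
  (~a_2 | ~a_5) forces a_5 = False.
  clause (~a_1 | ~a_2 | a_5) is falsified — backtrack.
So a_1 = False.
Set a_2 = True.
  then (~a_2 | ~a_5) forces a_5 = False.
  then (~a_2 | a_4) forces a_4 = True.
  then (a_1 | ~a_2 | a_3) forces a_3 = True.
All clauses satisfied.

a_1 = False, a_2 = True, a_3 = True, a_4 = True, a_5 = False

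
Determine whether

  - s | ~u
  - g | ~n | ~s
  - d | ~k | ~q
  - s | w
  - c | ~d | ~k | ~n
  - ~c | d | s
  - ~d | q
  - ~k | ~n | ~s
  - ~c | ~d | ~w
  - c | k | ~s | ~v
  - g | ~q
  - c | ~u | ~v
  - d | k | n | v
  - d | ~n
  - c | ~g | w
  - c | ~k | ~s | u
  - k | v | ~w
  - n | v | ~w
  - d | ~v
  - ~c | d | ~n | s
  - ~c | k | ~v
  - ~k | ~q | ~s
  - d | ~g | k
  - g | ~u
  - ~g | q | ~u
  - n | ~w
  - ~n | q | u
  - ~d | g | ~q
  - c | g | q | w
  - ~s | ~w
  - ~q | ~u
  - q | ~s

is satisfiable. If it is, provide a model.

Set g = True.
Set c = True.
Try q = False:
  (~d | q) forces d = False.
  (~c | d | s) forces s = True.
  clause (q | ~s) is falsified — backtrack.
So q = True.
  then (~q | ~u) forces u = False.
Set d = True.
  then (~c | ~d | ~w) forces w = False.
  then (s | w) forces s = True.
  then (~k | ~q | ~s) forces k = False.
  then (~c | k | ~v) forces v = False.
Set n = True.
All clauses satisfied.

g: True, c: True, q: True, d: True, w: False, n: True, u: False, s: True, k: False, v: False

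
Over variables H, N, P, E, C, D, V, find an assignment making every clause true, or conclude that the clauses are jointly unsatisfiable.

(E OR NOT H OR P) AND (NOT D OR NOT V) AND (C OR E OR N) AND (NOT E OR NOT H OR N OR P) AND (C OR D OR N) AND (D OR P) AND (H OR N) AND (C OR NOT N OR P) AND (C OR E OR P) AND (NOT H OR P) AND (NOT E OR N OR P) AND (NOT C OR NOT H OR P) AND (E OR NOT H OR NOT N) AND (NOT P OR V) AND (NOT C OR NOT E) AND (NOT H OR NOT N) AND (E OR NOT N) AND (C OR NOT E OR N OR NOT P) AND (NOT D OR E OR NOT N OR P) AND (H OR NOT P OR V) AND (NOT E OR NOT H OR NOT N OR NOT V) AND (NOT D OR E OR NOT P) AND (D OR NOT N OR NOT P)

Set H = True.
  then (NOT H OR P) forces P = True.
  then (NOT P OR V) forces V = True.
  then (NOT H OR NOT N) forces N = False.
  then (NOT D OR NOT V) forces D = False.
  then (C OR D OR N) forces C = True.
  then (NOT C OR NOT E) forces E = False.
All clauses satisfied.

H = True, N = False, P = True, E = False, C = True, D = False, V = True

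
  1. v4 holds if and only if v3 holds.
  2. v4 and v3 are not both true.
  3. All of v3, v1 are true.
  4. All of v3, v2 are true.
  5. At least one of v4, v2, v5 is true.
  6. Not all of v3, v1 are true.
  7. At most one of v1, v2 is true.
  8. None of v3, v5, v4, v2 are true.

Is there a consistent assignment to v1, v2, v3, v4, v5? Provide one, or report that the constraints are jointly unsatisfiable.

Unsatisfiable — no assignment works.

Case v2 = True:
  Constraint (8) is violated (v2=T) — contradiction.
Case v2 = False:
  Constraint (4) is violated (v2=F) — contradiction.
Both cases fail — unsatisfiable.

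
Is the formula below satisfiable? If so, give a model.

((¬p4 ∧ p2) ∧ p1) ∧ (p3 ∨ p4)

p1 = True, p2 = True, p3 = True, p4 = False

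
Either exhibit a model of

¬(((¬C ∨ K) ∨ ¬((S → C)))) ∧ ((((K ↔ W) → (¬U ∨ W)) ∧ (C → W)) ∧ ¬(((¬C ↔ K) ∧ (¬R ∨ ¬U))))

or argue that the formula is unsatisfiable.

K: False, W: True, R: True, C: True, S: True, U: True

  ¬(((¬C ∨ K) ∨ ¬((S → C)))) = True
    (¬C ∨ K) ∨ ¬((S → C)) = False
      ¬C ∨ K = False
        ¬C = False
      ¬((S → C)) = False
        S → C = True
  (((K ↔ W) → (¬U ∨ W)) ∧ (C → W)) ∧ ¬(((¬C ↔ K) ∧ (¬R ∨ ¬U))) = True
    ((K ↔ W) → (¬U ∨ W)) ∧ (C → W) = True
      (K ↔ W) → (¬U ∨ W) = True
        K ↔ W = False
        ¬U ∨ W = True
          ¬U = False
      C → W = True
    ¬(((¬C ↔ K) ∧ (¬R ∨ ¬U))) = True
      (¬C ↔ K) ∧ (¬R ∨ ¬U) = False
        ¬C ↔ K = True
          ¬C = False
        ¬R ∨ ¬U = False
          ¬R = False
          ¬U = False
Both conjuncts True, so the formula holds.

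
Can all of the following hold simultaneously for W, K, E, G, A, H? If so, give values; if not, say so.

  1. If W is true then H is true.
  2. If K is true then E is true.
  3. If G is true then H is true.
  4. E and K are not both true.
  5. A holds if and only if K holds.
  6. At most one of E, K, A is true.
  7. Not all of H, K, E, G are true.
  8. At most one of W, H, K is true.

W=F, K=F, E=T, G=T, A=F, H=T

  (1) W=F ⇒ H: vacuous ✓
  (2) K=F ⇒ E: vacuous ✓
  (3) G=T ⇒ H: T ✓
  (4) E=T, K=F — not both ✓
  (5) A=F, K=F — same ✓
  (6) {E, K, A}: 1 true — at most one ✓
  (7) {H, K, E, G}: 3/4 true — not all ✓
  (8) {W, H, K}: 1 true — at most one ✓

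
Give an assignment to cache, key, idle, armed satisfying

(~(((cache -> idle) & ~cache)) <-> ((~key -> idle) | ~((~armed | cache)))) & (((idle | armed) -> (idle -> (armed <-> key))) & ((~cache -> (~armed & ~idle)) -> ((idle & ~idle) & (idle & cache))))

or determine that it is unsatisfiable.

Unsatisfiable — no assignment works.

Case idle = True: the formula simplifies to ~(~cache) & ((armed <-> key) & ~cache).
  cache = True: the conjunct ~cache is False.
  cache = False: the conjunct ~(~cache) becomes ~(~False) = False.
Case idle = False: the formula simplifies to (~((~cache & ~cache)) <-> (key | ~((~armed | cache)))) & ~((~cache -> ~armed)).
  cache = True: the conjunct ~((~cache -> ~armed)) becomes ~((False -> ~armed)) = False.
  cache = False: simplifies to ~((key | ~(~armed))) & ~(~armed).
    armed = True: the conjunct ~((key | ~(~armed))) becomes ~((key | True)) = False.
    armed = False: the conjunct ~(~armed) becomes ~(~False) = False.
Both cases fail — unsatisfiable.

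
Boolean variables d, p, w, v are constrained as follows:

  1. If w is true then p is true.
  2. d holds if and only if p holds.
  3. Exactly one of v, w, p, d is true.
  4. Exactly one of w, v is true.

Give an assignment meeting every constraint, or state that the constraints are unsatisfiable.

d = False, p = False, w = False, v = True

  (1) w=F ⇒ p: vacuous ✓
  (2) d=F, p=F — same ✓
  (3) {v, w, p, d}: 1 true — exactly one ✓
  (4) {w, v}: 1 true — exactly one ✓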